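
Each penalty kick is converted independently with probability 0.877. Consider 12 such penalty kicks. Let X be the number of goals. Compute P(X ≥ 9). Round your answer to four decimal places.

0.9498

X ~ Binomial(12, 0.877); P(X ≥ 9) = Σ C(12,k) p^k (1−p)^(12−k) over k:
  k=9: C(12,9)·0.877^9·0.123^3 = 0.125642
  k=10: C(12,10)·0.877^10·0.123^2 = 0.268751
  k=11: C(12,11)·0.877^11·0.123^1 = 0.348403
  k=12: C(12,12)·0.877^12·0.123^0 = 0.207012
Total = 0.949808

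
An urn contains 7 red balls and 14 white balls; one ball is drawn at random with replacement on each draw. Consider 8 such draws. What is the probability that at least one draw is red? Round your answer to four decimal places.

0.9610

P(at least one) = 1 − P(none) = 1 − (1 − 0.333333)^8
= 1 − 0.039018 = 0.960982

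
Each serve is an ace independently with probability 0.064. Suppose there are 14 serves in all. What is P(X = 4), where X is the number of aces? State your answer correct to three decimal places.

0.009

X ~ Binomial(n=14, p=0.064).
P(X=4) = C(14,4) · p^4 · (1−p)^10
= 1001 · 1.6777e-05 · 0.51613 = 0.00867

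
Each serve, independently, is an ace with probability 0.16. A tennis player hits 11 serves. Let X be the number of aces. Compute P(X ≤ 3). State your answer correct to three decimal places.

0.915

X ~ Binomial(11, 0.16); P(X ≤ 3) = Σ C(11,k) p^k (1−p)^(11−k) over k:
  k=0: C(11,0)·0.16^0·0.84^11 = 0.14692
  k=1: C(11,1)·0.16^1·0.84^10 = 0.30783
  k=2: C(11,2)·0.16^2·0.84^9 = 0.29317
  k=3: C(11,3)·0.16^3·0.84^8 = 0.16752
Total = 0.91544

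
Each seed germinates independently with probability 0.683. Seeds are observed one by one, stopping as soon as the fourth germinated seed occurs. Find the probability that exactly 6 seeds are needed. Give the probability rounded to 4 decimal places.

Y = trial on which the fourth success occurs; negative binomial, r=4, p=0.683.
P(Y=6) = C(5,3) · p^4 · (1−p)^2
= 10 · 0.21761 · 0.10049 = 0.218676

0.2187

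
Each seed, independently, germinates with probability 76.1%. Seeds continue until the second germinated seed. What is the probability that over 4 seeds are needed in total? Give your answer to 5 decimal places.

0.04482

Needing more than 4 seeds ⇔ fewer than 2 successes in the first 4. With X ~ Binomial(4, 0.761), P(Y > 4) = P(X ≤ 1).
  k=0: C(4,0)·0.761^0·0.239^4 = 0.0032628
  k=1: C(4,1)·0.761^1·0.239^3 = 0.0415564
P(X ≤ 1) = 0.0448193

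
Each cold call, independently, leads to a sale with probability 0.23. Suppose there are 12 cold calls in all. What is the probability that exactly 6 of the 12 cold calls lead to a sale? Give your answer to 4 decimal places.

0.0285

X ~ Binomial(n=12, p=0.23).
P(X=6) = C(12,6) · p^6 · (1−p)^6
= 924 · 0.00014804 · 0.20842 = 0.028509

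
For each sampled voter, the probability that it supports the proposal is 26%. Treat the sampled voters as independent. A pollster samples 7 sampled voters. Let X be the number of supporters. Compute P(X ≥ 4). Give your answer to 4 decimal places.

0.0802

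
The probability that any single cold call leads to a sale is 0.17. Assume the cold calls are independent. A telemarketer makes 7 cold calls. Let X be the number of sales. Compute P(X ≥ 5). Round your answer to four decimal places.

X ~ Binomial(7, 0.17); P(X ≥ 5) = Σ C(7,k) p^k (1−p)^(7−k) over k:
  k=5: C(7,5)·0.17^5·0.83^2 = 0.002054
  k=6: C(7,6)·0.17^6·0.83^1 = 0.000140
  k=7: C(7,7)·0.17^7·0.83^0 = 0.000004
Total = 0.002198

0.0022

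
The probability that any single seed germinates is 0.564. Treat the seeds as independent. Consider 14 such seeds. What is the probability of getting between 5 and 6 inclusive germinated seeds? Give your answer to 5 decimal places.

X ~ Binomial(14, 0.564); P(5 ≤ X ≤ 6) = Σ C(14,k) p^k (1−p)^(14−k) over k:
  k=5: C(14,5)·0.564^5·0.436^9 = 0.0650486
  k=6: C(14,6)·0.564^6·0.436^8 = 0.1262182
Total = 0.1912668

0.19127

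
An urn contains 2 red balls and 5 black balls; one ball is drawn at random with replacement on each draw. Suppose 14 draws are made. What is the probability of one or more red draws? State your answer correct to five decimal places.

0.99100

P(at least one) = 1 − P(none) = 1 − (1 − 0.285714)^14
= 1 − 0.0089993 = 0.9910007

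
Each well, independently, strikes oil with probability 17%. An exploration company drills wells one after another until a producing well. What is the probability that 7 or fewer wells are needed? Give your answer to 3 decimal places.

0.729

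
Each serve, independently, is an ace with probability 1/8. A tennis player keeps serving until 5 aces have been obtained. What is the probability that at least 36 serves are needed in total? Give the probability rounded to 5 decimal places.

Needing more than 35 serves ⇔ fewer than 5 successes in the first 35. With X ~ Binomial(35, 0.125), P(Y > 35) = P(X ≤ 4).
  k=0: C(35,0)·0.125^0·0.875^35 = 0.0093386
  k=1: C(35,1)·0.125^1·0.875^34 = 0.0466930
  k=2: C(35,2)·0.125^2·0.875^33 = 0.1133973
  k=3: C(35,3)·0.125^3·0.875^32 = 0.1781958
  k=4: C(35,4)·0.125^4·0.875^31 = 0.2036523
P(X ≤ 4) = 0.5512770

0.55128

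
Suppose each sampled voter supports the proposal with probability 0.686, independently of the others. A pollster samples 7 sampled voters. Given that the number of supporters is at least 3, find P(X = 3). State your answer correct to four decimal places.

0.1138

X ~ Binomial(7, 0.686). Want P(X=3 | X≥3) = P(X=3) / P(X≥3).
P(X=3) = C(7,3)·0.686^3·0.314^4 = 0.109840
P(X≥3) = 1 − 0.000301 − 0.004603 − 0.030166 = 0.964931
Ratio = 0.109840 / 0.964931 = 0.113832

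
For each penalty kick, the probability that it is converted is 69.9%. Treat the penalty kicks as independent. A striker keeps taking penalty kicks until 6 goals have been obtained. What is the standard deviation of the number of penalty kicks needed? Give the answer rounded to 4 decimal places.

1.9226

Y = total penalty kicks until the sixth success; negative binomial with r=6, p=0.699.
SD(Y) = √[r(1−p)/p²] = √(3.696268) = 1.922568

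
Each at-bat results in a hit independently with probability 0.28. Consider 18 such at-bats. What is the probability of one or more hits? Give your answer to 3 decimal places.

0.997

P(at least one) = 1 − P(none) = 1 − (1 − 0.28)^18
= 1 − 0.00270 = 0.99730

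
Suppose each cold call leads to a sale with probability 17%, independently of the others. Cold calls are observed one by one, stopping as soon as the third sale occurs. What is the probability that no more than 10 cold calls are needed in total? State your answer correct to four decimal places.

Finishing within 10 cold calls ⇔ at least 3 successes in the first 10. With X ~ Binomial(10, 0.17), P(Y ≤ 10) = 1 − P(X ≤ 2).
  k=0: C(10,0)·0.17^0·0.83^10 = 0.155160
  k=1: C(10,1)·0.17^1·0.83^9 = 0.317798
  k=2: C(10,2)·0.17^2·0.83^8 = 0.292911
1 − 0.765869 = 0.234131

0.2341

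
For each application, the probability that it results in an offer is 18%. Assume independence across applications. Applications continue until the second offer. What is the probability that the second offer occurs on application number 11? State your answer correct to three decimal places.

0.054

Y = trial on which the second success occurs; negative binomial, r=2, p=0.18.
P(Y=11) = C(10,1) · p^2 · (1−p)^9
= 10 · 0.0324 · 0.16762 = 0.05431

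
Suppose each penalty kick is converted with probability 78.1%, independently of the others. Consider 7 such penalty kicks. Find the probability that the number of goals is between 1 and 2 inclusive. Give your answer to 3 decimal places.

X ~ Binomial(7, 0.781); P(1 ≤ X ≤ 2) = Σ C(7,k) p^k (1−p)^(7−k) over k:
  k=1: C(7,1)·0.781^1·0.219^6 = 0.00060
  k=2: C(7,2)·0.781^2·0.219^5 = 0.00645
Total = 0.00706

0.007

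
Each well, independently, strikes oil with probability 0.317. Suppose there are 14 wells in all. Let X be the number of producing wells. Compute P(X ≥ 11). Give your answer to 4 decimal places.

0.0004

X ~ Binomial(14, 0.317); P(X ≥ 11) = Σ C(14,k) p^k (1−p)^(14−k) over k:
  k=11: C(14,11)·0.317^11·0.683^3 = 0.000377
  k=12: C(14,12)·0.317^12·0.683^2 = 0.000044
  k=13: C(14,13)·0.317^13·0.683^1 = 0.000003
  k=14: C(14,14)·0.317^14·0.683^0 = 0.000000
Total = 0.000424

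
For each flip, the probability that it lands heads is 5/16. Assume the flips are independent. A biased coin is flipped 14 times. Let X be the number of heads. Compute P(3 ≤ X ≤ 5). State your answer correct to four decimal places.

0.6101

X ~ Binomial(14, 0.3125); P(3 ≤ X ≤ 5) = Σ C(14,k) p^k (1−p)^(14−k) over k:
  k=3: C(14,3)·0.3125^3·0.6875^11 = 0.180157
  k=4: C(14,4)·0.3125^4·0.6875^10 = 0.225196
  k=5: C(14,5)·0.3125^5·0.6875^9 = 0.204724
Total = 0.610077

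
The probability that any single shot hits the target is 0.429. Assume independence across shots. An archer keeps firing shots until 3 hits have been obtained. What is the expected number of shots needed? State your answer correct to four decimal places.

Y = total shots until the third success; negative binomial with r=3, p=0.429.
E[Y] = r / p = 3 / 0.429 = 6.993007

6.9930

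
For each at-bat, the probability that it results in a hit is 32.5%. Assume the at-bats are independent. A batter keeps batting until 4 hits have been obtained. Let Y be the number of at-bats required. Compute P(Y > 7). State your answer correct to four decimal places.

Needing more than 7 at-bats ⇔ fewer than 4 successes in the first 7. With X ~ Binomial(7, 0.325), P(Y > 7) = P(X ≤ 3).
  k=0: C(7,0)·0.325^0·0.675^7 = 0.063845
  k=1: C(7,1)·0.325^1·0.675^6 = 0.215181
  k=2: C(7,2)·0.325^2·0.675^5 = 0.310817
  k=3: C(7,3)·0.325^3·0.675^4 = 0.249421
P(X ≤ 3) = 0.839264

0.8393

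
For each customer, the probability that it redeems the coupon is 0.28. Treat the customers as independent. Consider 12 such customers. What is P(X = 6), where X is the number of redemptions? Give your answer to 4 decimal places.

0.0620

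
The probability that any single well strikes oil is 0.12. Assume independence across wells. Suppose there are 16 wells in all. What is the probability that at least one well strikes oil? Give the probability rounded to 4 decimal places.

P(at least one) = 1 − P(none) = 1 − (1 − 0.12)^16
= 1 − 0.129337 = 0.870663

0.8707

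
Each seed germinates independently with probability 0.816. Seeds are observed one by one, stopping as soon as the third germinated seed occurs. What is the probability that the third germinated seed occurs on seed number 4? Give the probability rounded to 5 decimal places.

Y = trial on which the third success occurs; negative binomial, r=3, p=0.816.
P(Y=4) = C(3,2) · p^3 · (1−p)^1
= 3 · 0.54334 · 0.184 = 0.2999228

0.29992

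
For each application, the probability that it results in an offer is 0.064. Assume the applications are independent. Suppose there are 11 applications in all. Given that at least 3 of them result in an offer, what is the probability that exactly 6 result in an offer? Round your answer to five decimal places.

X ~ Binomial(11, 0.064). Want P(X=6 | X≥3) = P(X=6) / P(X≥3).
P(X=6) = C(11,6)·0.064^6·0.936^5 = 0.0000228
P(X≥3) = 1 − 0.4830970 − 0.3633550 − 0.1242239 = 0.0293241
Ratio = 0.0000228 / 0.0293241 = 0.0007778

0.00078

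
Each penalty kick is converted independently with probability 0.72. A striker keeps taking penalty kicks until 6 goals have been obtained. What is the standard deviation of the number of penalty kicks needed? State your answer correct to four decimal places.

Y = total penalty kicks until the sixth success; negative binomial with r=6, p=0.72.
SD(Y) = √[r(1−p)/p²] = √(3.240741) = 1.800206

1.8002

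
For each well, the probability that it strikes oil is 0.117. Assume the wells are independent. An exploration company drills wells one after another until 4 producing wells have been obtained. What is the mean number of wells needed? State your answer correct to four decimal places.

Y = total wells until the fourth success; negative binomial with r=4, p=0.117.
E[Y] = r / p = 4 / 0.117 = 34.188034

34.1880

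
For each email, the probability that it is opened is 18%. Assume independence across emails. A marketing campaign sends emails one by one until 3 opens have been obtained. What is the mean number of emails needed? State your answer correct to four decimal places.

16.6667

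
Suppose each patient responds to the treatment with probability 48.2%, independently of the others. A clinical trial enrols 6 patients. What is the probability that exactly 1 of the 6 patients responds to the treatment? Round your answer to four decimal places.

X ~ Binomial(n=6, p=0.482).
P(X=1) = C(6,1) · p^1 · (1−p)^5
= 6 · 0.482 · 0.037295 = 0.107857

0.1079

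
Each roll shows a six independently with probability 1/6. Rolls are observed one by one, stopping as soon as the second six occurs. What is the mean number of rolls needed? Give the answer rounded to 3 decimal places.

12.000

Y = total rolls until the second success; negative binomial with r=2, p=0.166667.
E[Y] = r / p = 2 / 0.166667 = 12.00000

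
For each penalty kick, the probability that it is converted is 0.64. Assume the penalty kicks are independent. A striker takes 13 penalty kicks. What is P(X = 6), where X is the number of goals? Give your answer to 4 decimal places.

0.0924

X ~ Binomial(n=13, p=0.64).
P(X=6) = C(13,6) · p^6 · (1−p)^7
= 1716 · 0.068719 · 0.00078364 = 0.092409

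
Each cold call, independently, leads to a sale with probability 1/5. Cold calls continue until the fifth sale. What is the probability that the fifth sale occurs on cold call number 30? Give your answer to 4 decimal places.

Y = trial on which the fifth success occurs; negative binomial, r=5, p=0.20.
P(Y=30) = C(29,4) · p^5 · (1−p)^25
= 23751 · 0.00032 · 0.0037779 = 0.028713

0.0287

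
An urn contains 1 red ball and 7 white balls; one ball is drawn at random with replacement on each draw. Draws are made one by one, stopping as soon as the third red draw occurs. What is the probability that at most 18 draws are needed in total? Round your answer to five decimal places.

0.39491

Finishing within 18 draws ⇔ at least 3 successes in the first 18. With X ~ Binomial(18, 0.125), P(Y ≤ 18) = 1 − P(X ≤ 2).
  k=0: C(18,0)·0.125^0·0.875^18 = 0.0903951
  k=1: C(18,1)·0.125^1·0.875^17 = 0.2324446
  k=2: C(18,2)·0.125^2·0.875^16 = 0.2822541
1 − 0.6050938 = 0.3949062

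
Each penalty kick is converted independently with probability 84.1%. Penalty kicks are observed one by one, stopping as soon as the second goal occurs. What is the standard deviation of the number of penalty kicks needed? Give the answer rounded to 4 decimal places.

0.6705

Y = total penalty kicks until the second success; negative binomial with r=2, p=0.841.
SD(Y) = √[r(1−p)/p²] = √(0.449609) = 0.670529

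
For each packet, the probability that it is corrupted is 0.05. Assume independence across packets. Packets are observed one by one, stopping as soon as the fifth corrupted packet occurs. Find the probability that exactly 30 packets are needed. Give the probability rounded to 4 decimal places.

Y = trial on which the fifth success occurs; negative binomial, r=5, p=0.05.
P(Y=30) = C(29,4) · p^5 · (1−p)^25
= 23751 · 3.125e-07 · 0.27739 = 0.002059

0.0021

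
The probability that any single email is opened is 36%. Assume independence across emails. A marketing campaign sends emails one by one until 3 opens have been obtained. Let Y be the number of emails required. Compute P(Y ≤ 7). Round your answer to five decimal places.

Finishing within 7 emails ⇔ at least 3 successes in the first 7. With X ~ Binomial(7, 0.36), P(Y ≤ 7) = 1 − P(X ≤ 2).
  k=0: C(7,0)·0.36^0·0.64^7 = 0.0439805
  k=1: C(7,1)·0.36^1·0.64^6 = 0.1731731
  k=2: C(7,2)·0.36^2·0.64^5 = 0.2922296
1 − 0.5093831 = 0.4906169

0.49062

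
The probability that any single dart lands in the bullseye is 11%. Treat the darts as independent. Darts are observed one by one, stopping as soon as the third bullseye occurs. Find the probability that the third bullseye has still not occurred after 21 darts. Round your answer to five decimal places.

Needing more than 21 darts ⇔ fewer than 3 successes in the first 21. With X ~ Binomial(21, 0.11), P(Y > 21) = P(X ≤ 2).
  k=0: C(21,0)·0.11^0·0.89^21 = 0.0865347
  k=1: C(21,1)·0.11^1·0.89^20 = 0.2246012
  k=2: C(21,2)·0.11^2·0.89^19 = 0.2775970
P(X ≤ 2) = 0.5887329

0.58873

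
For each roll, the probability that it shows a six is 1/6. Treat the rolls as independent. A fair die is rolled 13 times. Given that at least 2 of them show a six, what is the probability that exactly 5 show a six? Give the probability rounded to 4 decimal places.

0.0580

X ~ Binomial(13, 0.166667). Want P(X=5 | X≥2) = P(X=5) / P(X≥2).
P(X=5) = C(13,5)·0.166667^5·0.833333^8 = 0.038492
P(X≥2) = 1 − 0.093464 − 0.243006 = 0.663530
Ratio = 0.038492 / 0.663530 = 0.058011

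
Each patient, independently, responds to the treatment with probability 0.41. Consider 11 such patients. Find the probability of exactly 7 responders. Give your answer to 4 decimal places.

0.0779

X ~ Binomial(n=11, p=0.41).
P(X=7) = C(11,7) · p^7 · (1−p)^4
= 330 · 0.0019475 · 0.12117 = 0.077877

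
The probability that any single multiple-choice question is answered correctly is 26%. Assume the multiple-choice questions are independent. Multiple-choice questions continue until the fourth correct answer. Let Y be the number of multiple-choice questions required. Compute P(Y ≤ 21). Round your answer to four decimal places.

0.8350

Finishing within 21 multiple-choice questions ⇔ at least 4 successes in the first 21. With X ~ Binomial(21, 0.26), P(Y ≤ 21) = 1 − P(X ≤ 3).
  k=0: C(21,0)·0.26^0·0.74^21 = 0.001794
  k=1: C(21,1)·0.26^1·0.74^20 = 0.013238
  k=2: C(21,2)·0.26^2·0.74^19 = 0.046512
  k=3: C(21,3)·0.26^3·0.74^18 = 0.103501
1 − 0.165045 = 0.834955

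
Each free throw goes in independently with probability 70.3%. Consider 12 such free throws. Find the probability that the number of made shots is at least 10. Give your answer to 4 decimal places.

X ~ Binomial(12, 0.703); P(X ≥ 10) = Σ C(12,k) p^k (1−p)^(12−k) over k:
  k=10: C(12,10)·0.703^10·0.297^2 = 0.171637
  k=11: C(12,11)·0.703^11·0.297^1 = 0.073866
  k=12: C(12,12)·0.703^12·0.297^0 = 0.014570
Total = 0.260073

0.2601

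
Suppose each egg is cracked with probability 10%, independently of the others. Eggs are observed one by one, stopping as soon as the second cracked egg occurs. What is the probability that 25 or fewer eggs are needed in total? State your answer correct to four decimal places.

Finishing within 25 eggs ⇔ at least 2 successes in the first 25. With X ~ Binomial(25, 0.10), P(Y ≤ 25) = 1 − P(X ≤ 1).
  k=0: C(25,0)·0.10^0·0.90^25 = 0.071790
  k=1: C(25,1)·0.10^1·0.90^24 = 0.199416
1 − 0.271206 = 0.728794

0.7288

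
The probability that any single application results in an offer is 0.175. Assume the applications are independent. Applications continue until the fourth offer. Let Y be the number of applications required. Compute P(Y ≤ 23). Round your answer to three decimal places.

Finishing within 23 applications ⇔ at least 4 successes in the first 23. With X ~ Binomial(23, 0.175), P(Y ≤ 23) = 1 − P(X ≤ 3).
  k=0: C(23,0)·0.175^0·0.825^23 = 0.01198
  k=1: C(23,1)·0.175^1·0.825^22 = 0.05845
  k=2: C(23,2)·0.175^2·0.825^21 = 0.13637
  k=3: C(23,3)·0.175^3·0.825^20 = 0.20249
1 − 0.40929 = 0.59071

0.591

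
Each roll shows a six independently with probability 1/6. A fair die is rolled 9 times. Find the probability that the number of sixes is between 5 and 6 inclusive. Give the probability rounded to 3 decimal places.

X ~ Binomial(9, 0.166667); P(5 ≤ X ≤ 6) = Σ C(9,k) p^k (1−p)^(9−k) over k:
  k=5: C(9,5)·0.166667^5·0.833333^4 = 0.00781
  k=6: C(9,6)·0.166667^6·0.833333^3 = 0.00104
Total = 0.00886

0.009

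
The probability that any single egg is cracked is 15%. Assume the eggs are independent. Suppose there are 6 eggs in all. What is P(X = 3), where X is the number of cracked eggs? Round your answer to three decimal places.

X ~ Binomial(n=6, p=0.15).
P(X=3) = C(6,3) · p^3 · (1−p)^3
= 20 · 0.003375 · 0.61413 = 0.04145

0.041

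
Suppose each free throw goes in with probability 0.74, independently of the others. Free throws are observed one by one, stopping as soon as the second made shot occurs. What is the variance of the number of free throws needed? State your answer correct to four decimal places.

Y = total free throws until the second success; negative binomial with r=2, p=0.74.
Var(Y) = r(1−p)/p² = 2·0.26 / 0.74² = 0.949598

0.9496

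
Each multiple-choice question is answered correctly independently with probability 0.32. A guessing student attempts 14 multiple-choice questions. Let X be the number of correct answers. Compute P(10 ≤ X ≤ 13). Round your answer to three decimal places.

X ~ Binomial(14, 0.32); P(10 ≤ X ≤ 13) = Σ C(14,k) p^k (1−p)^(14−k) over k:
  k=10: C(14,10)·0.32^10·0.68^4 = 0.00241
  k=11: C(14,11)·0.32^11·0.68^3 = 0.00041
  k=12: C(14,12)·0.32^12·0.68^2 = 0.00005
  k=13: C(14,13)·0.32^13·0.68^1 = 0.00000
Total = 0.00287

0.003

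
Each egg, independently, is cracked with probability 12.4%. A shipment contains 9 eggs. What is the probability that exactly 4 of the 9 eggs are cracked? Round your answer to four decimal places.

X ~ Binomial(n=9, p=0.124).
P(X=4) = C(9,4) · p^4 · (1−p)^5
= 126 · 0.00023642 · 0.51585 = 0.015367

0.0154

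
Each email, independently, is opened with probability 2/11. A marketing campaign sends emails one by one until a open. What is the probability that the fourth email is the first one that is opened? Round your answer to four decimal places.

0.0996

Geometric (trials to first success), p = 0.181818.
P(Y = 4) = (1−p)^3 · p = 0.54771 · 0.181818 = 0.099583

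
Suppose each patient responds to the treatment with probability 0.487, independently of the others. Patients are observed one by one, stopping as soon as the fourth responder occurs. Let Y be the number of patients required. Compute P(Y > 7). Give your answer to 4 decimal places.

0.5284

Needing more than 7 patients ⇔ fewer than 4 successes in the first 7. With X ~ Binomial(7, 0.487), P(Y > 7) = P(X ≤ 3).
  k=0: C(7,0)·0.487^0·0.513^7 = 0.009350
  k=1: C(7,1)·0.487^1·0.513^6 = 0.062134
  k=2: C(7,2)·0.487^2·0.513^5 = 0.176955
  k=3: C(7,3)·0.487^3·0.513^4 = 0.279978
P(X ≤ 3) = 0.528418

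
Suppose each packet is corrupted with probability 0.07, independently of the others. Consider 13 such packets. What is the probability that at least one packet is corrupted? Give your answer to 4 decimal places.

0.6107

P(at least one) = 1 − P(none) = 1 − (1 − 0.07)^13
= 1 − 0.389295 = 0.610705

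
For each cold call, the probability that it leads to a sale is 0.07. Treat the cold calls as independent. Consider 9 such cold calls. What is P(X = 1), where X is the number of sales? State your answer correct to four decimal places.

X ~ Binomial(n=9, p=0.07).
P(X=1) = C(9,1) · p^1 · (1−p)^8
= 9 · 0.07 · 0.55958 = 0.352537

0.3525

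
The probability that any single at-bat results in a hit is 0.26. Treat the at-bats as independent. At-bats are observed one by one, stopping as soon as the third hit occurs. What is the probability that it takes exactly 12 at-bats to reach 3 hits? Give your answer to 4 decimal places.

0.0643

Y = trial on which the third success occurs; negative binomial, r=3, p=0.26.
P(Y=12) = C(11,2) · p^3 · (1−p)^9
= 55 · 0.017576 · 0.06654 = 0.064323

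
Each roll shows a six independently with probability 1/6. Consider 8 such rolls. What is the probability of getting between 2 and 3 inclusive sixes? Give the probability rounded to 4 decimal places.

0.3647

X ~ Binomial(8, 0.166667); P(2 ≤ X ≤ 3) = Σ C(8,k) p^k (1−p)^(8−k) over k:
  k=2: C(8,2)·0.166667^2·0.833333^6 = 0.260476
  k=3: C(8,3)·0.166667^3·0.833333^5 = 0.104190
Total = 0.364667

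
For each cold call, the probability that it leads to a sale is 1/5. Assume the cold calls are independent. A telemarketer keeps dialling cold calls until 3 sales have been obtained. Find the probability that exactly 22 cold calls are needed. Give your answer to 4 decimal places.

0.0242

Y = trial on which the third success occurs; negative binomial, r=3, p=0.20.
P(Y=22) = C(21,2) · p^3 · (1−p)^19
= 210 · 0.008 · 0.014412 = 0.024211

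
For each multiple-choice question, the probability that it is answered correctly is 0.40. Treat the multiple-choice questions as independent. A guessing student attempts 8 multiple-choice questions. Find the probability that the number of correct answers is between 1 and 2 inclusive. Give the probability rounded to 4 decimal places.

0.2986

X ~ Binomial(8, 0.40); P(1 ≤ X ≤ 2) = Σ C(8,k) p^k (1−p)^(8−k) over k:
  k=1: C(8,1)·0.40^1·0.60^7 = 0.089580
  k=2: C(8,2)·0.40^2·0.60^6 = 0.209019
Total = 0.298598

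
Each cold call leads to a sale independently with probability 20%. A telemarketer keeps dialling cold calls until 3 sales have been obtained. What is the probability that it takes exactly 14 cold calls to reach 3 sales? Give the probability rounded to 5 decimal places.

0.05360

Y = trial on which the third success occurs; negative binomial, r=3, p=0.20.
P(Y=14) = C(13,2) · p^3 · (1−p)^11
= 78 · 0.008 · 0.085899 = 0.0536012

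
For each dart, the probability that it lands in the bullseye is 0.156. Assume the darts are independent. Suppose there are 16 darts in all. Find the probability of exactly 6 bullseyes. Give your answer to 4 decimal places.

0.0212

X ~ Binomial(n=16, p=0.156).
P(X=6) = C(16,6) · p^6 · (1−p)^10
= 8008 · 1.4413e-05 · 0.18341 = 0.021169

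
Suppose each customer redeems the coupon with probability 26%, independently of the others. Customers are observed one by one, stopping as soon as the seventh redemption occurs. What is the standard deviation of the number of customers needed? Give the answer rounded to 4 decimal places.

Y = total customers until the seventh success; negative binomial with r=7, p=0.26.
SD(Y) = √[r(1−p)/p²] = √(76.627219) = 8.753697

8.7537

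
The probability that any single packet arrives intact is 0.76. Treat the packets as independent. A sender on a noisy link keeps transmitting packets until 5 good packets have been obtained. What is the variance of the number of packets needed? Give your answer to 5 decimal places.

2.07756

Y = total packets until the fifth success; negative binomial with r=5, p=0.76.
Var(Y) = r(1−p)/p² = 5·0.24 / 0.76² = 2.0775623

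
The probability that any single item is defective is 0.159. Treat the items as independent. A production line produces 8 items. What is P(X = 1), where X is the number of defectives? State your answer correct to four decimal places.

0.3785

X ~ Binomial(n=8, p=0.159).
P(X=1) = C(8,1) · p^1 · (1−p)^7
= 8 · 0.159 · 0.29756 = 0.378494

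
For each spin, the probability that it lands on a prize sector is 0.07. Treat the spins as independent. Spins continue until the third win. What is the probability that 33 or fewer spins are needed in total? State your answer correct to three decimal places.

0.410

Finishing within 33 spins ⇔ at least 3 successes in the first 33. With X ~ Binomial(33, 0.07), P(Y ≤ 33) = 1 − P(X ≤ 2).
  k=0: C(33,0)·0.07^0·0.93^33 = 0.09119
  k=1: C(33,1)·0.07^1·0.93^32 = 0.22650
  k=2: C(33,2)·0.07^2·0.93^31 = 0.27277
1 − 0.59046 = 0.40954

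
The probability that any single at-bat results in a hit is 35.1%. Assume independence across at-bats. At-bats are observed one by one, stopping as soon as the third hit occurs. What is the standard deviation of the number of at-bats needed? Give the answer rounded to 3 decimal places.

3.975

Y = total at-bats until the third success; negative binomial with r=3, p=0.351.
SD(Y) = √[r(1−p)/p²] = √(15.80344) = 3.97535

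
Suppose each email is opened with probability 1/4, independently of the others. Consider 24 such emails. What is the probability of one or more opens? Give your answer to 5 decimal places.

0.99900

P(at least one) = 1 − P(none) = 1 − (1 − 0.25)^24
= 1 − 0.0010034 = 0.9989966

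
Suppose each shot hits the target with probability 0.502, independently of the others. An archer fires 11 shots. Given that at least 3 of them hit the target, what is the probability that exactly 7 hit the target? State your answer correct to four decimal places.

X ~ Binomial(11, 0.502). Want P(X=7 | X≥3) = P(X=7) / P(X≥3).
P(X=7) = C(11,7)·0.502^7·0.498^4 = 0.163064
P(X≥3) = 1 − 0.000467 − 0.005181 − 0.026112 = 0.968240
Ratio = 0.163064 / 0.968240 = 0.168412

0.1684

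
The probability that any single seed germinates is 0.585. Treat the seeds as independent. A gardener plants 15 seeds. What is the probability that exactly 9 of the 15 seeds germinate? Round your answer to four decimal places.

X ~ Binomial(n=15, p=0.585).
P(X=9) = C(15,9) · p^9 · (1−p)^6
= 5005 · 0.0080242 · 0.0051084 = 0.205161

0.2052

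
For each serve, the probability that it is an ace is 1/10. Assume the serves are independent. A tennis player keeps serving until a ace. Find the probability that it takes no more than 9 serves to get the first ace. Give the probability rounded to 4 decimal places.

0.6126

Y = number of serves to the first success; geometric, p = 0.10.
P(Y ≤ 9) = 1 − (1−p)^9 = 1 − 0.387420 = 0.612580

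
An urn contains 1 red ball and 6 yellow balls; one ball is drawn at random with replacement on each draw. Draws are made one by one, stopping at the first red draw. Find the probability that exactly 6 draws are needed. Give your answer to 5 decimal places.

Geometric (trials to first success), p = 0.142857.
P(Y = 6) = (1−p)^5 · p = 0.46266 · 0.142857 = 0.0660949

0.06609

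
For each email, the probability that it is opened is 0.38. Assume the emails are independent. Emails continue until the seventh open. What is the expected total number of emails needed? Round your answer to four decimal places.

Y = total emails until the seventh success; negative binomial with r=7, p=0.38.
E[Y] = r / p = 7 / 0.38 = 18.421053

18.4211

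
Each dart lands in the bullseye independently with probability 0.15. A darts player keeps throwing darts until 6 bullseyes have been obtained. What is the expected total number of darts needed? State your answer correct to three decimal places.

40.000

Y = total darts until the sixth success; negative binomial with r=6, p=0.15.
E[Y] = r / p = 6 / 0.15 = 40.00000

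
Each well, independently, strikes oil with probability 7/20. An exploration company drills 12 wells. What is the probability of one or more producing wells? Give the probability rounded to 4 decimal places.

0.9943

P(at least one) = 1 − P(none) = 1 − (1 − 0.35)^12
= 1 − 0.005688 = 0.994312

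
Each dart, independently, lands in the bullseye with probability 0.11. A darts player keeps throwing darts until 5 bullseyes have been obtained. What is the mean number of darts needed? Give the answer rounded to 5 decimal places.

45.45455

Y = total darts until the fifth success; negative binomial with r=5, p=0.11.
E[Y] = r / p = 5 / 0.11 = 45.4545455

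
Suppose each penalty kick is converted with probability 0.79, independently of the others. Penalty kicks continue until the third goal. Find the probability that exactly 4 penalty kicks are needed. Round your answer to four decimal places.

0.3106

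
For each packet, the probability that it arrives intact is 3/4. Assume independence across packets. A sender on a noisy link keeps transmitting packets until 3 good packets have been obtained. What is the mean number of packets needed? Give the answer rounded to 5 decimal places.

Y = total packets until the third success; negative binomial with r=3, p=0.75.
E[Y] = r / p = 3 / 0.75 = 4.0000000

4.00000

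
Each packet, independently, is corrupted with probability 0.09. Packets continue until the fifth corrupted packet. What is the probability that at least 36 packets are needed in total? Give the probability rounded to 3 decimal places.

Needing more than 35 packets ⇔ fewer than 5 successes in the first 35. With X ~ Binomial(35, 0.09), P(Y > 35) = P(X ≤ 4).
  k=0: C(35,0)·0.09^0·0.91^35 = 0.03685
  k=1: C(35,1)·0.09^1·0.91^34 = 0.12756
  k=2: C(35,2)·0.09^2·0.91^33 = 0.21447
  k=3: C(35,3)·0.09^3·0.91^32 = 0.23333
  k=4: C(35,4)·0.09^4·0.91^31 = 0.18461
P(X ≤ 4) = 0.79682

0.797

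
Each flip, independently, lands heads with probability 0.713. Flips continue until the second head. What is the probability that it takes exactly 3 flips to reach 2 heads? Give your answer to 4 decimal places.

0.2918

Y = trial on which the second success occurs; negative binomial, r=2, p=0.713.
P(Y=3) = C(2,1) · p^2 · (1−p)^1
= 2 · 0.50837 · 0.287 = 0.291804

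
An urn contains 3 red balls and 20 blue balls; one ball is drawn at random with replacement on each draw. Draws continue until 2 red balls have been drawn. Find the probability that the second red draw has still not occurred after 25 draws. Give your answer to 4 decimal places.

Needing more than 25 draws ⇔ fewer than 2 successes in the first 25. With X ~ Binomial(25, 0.130435), P(Y > 25) = P(X ≤ 1).
  k=0: C(25,0)·0.130435^0·0.869565^25 = 0.030378
  k=1: C(25,1)·0.130435^1·0.869565^24 = 0.113916
P(X ≤ 1) = 0.144294

0.1443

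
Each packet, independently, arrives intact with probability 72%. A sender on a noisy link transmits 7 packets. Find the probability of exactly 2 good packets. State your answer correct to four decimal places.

X ~ Binomial(n=7, p=0.72).
P(X=2) = C(7,2) · p^2 · (1−p)^5
= 21 · 0.5184 · 0.001721 = 0.018736

0.0187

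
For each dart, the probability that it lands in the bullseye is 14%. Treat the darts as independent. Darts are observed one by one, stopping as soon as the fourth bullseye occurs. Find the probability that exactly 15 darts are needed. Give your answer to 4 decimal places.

0.0266

Y = trial on which the fourth success occurs; negative binomial, r=4, p=0.14.
P(Y=15) = C(14,3) · p^4 · (1−p)^11
= 364 · 0.00038416 · 0.19032 = 0.026613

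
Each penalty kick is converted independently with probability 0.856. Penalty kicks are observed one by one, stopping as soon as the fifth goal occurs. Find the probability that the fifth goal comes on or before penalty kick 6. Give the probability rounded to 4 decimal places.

0.7905

Finishing within 6 penalty kicks ⇔ at least 5 successes in the first 6. With X ~ Binomial(6, 0.856), P(Y ≤ 6) = 1 − P(X ≤ 4).
  k=0: C(6,0)·0.856^0·0.144^6 = 0.000009
  k=1: C(6,1)·0.856^1·0.144^5 = 0.000318
  k=2: C(6,2)·0.856^2·0.144^4 = 0.004726
  k=3: C(6,3)·0.856^3·0.144^3 = 0.037457
  k=4: C(6,4)·0.856^4·0.144^2 = 0.166998
1 − 0.209508 = 0.790492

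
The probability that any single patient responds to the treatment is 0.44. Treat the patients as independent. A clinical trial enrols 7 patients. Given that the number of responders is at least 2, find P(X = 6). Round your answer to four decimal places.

0.0320

X ~ Binomial(7, 0.44). Want P(X=6 | X≥2) = P(X=6) / P(X≥2).
P(X=6) = C(7,6)·0.44^6·0.56^1 = 0.028445
P(X≥2) = 1 − 0.017271 − 0.094990 = 0.887739
Ratio = 0.028445 / 0.887739 = 0.032042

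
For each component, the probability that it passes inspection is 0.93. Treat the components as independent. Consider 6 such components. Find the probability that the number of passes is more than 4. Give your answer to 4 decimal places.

X ~ Binomial(6, 0.93); P(X ≥ 5) = Σ C(6,k) p^k (1−p)^(6−k) over k:
  k=5: C(6,5)·0.93^5·0.07^1 = 0.292189
  k=6: C(6,6)·0.93^6·0.07^0 = 0.646990
Total = 0.939179

0.9392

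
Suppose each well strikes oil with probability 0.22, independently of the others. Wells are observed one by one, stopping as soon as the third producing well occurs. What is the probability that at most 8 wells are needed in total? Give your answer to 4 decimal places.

0.2486

Finishing within 8 wells ⇔ at least 3 successes in the first 8. With X ~ Binomial(8, 0.22), P(Y ≤ 8) = 1 − P(X ≤ 2).
  k=0: C(8,0)·0.22^0·0.78^8 = 0.137011
  k=1: C(8,1)·0.22^1·0.78^7 = 0.309154
  k=2: C(8,2)·0.22^2·0.78^6 = 0.305190
1 − 0.751356 = 0.248644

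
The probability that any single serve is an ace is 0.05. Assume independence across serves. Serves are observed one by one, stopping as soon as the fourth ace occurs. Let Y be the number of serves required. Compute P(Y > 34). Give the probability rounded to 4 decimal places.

0.9119

Needing more than 34 serves ⇔ fewer than 4 successes in the first 34. With X ~ Binomial(34, 0.05), P(Y > 34) = P(X ≤ 3).
  k=0: C(34,0)·0.05^0·0.95^34 = 0.174825
  k=1: C(34,1)·0.05^1·0.95^33 = 0.312844
  k=2: C(34,2)·0.05^2·0.95^32 = 0.271680
  k=3: C(34,3)·0.05^3·0.95^31 = 0.152522
P(X ≤ 3) = 0.911871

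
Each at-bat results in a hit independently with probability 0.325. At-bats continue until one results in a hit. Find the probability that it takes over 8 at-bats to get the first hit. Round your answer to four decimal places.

0.0431

Y = number of at-bats to the first success; geometric, p = 0.325.
P(Y > 8) = P(first 8 all fail) = (1−p)^8 = 0.043095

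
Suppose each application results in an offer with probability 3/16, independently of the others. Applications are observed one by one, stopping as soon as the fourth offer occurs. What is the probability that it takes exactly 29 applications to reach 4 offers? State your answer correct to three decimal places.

0.023

Y = trial on which the fourth success occurs; negative binomial, r=4, p=0.1875.
P(Y=29) = C(28,3) · p^4 · (1−p)^25
= 3276 · 0.001236 · 0.0055665 = 0.02254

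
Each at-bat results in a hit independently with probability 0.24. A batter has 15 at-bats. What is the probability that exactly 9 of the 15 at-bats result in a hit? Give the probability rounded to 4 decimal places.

0.0025

X ~ Binomial(n=15, p=0.24).
P(X=9) = C(15,9) · p^9 · (1−p)^6
= 5005 · 2.6418e-06 · 0.1927 = 0.002548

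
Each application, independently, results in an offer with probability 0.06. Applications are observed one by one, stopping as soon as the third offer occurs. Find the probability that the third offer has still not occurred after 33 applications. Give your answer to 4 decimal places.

0.6823

Needing more than 33 applications ⇔ fewer than 3 successes in the first 33. With X ~ Binomial(33, 0.06), P(Y > 33) = P(X ≤ 2).
  k=0: C(33,0)·0.06^0·0.94^33 = 0.129783
  k=1: C(33,1)·0.06^1·0.94^32 = 0.273374
  k=2: C(33,2)·0.06^2·0.94^31 = 0.279190
P(X ≤ 2) = 0.682347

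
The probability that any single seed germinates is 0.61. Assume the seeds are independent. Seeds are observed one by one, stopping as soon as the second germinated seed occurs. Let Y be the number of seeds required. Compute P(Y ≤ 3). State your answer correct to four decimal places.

Finishing within 3 seeds ⇔ at least 2 successes in the first 3. With X ~ Binomial(3, 0.61), P(Y ≤ 3) = 1 − P(X ≤ 1).
  k=0: C(3,0)·0.61^0·0.39^3 = 0.059319
  k=1: C(3,1)·0.61^1·0.39^2 = 0.278343
1 − 0.337662 = 0.662338

0.6623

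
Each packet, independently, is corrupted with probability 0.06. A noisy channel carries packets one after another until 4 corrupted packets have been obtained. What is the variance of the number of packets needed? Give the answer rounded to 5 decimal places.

Y = total packets until the fourth success; negative binomial with r=4, p=0.06.
Var(Y) = r(1−p)/p² = 4·0.94 / 0.06² = 1044.4444444

1044.44444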